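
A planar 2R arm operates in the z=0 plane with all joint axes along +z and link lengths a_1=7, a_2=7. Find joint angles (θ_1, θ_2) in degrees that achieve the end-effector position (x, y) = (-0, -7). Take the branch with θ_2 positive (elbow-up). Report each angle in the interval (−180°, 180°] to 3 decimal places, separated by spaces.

-150.000 120.000

cos θ_2 = (49.0000−7²−7²)/(2·7·7) = -0.5000; θ_2 = 120.0000° (elbow-up)
β = atan2(-7.0000,-0.0000) = -90.0000°; ψ = atan2(6.0622,3.5000) = 60.0000°
θ_1 = β − ψ = -150.0000°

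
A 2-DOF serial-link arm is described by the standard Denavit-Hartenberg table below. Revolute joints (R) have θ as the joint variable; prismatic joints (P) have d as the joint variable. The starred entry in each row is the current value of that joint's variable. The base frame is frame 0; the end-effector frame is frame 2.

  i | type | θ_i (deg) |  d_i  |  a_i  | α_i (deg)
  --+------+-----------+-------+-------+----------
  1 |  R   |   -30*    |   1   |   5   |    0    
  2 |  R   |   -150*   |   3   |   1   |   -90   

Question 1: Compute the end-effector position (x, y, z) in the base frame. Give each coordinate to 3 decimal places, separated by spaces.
after link 1: o_1 = (4.3301, -2.5000, 1.0000)
after link 2: o_2 = (3.3301, -2.5000, 4.0000)

3.330 -2.500 4.000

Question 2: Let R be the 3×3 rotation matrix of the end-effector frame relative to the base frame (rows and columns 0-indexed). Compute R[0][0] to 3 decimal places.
-1.000

End-effector x-axis (col 0 of R) = (-1.0000,0.0000,0.0000)
R[0][0] = -1.0000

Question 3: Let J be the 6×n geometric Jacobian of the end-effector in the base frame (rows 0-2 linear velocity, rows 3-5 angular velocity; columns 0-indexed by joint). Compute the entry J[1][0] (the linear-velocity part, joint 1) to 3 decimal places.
3.330

axis z_0 = ẑ; lever o_n−o_0 = (3.3301,-2.5000,4.0000)
cross product → J_v[:, 0] = (2.5000,3.3301,-0.0000)
J_ω[:, 0] = z_0
entry J[1][0] = 3.3301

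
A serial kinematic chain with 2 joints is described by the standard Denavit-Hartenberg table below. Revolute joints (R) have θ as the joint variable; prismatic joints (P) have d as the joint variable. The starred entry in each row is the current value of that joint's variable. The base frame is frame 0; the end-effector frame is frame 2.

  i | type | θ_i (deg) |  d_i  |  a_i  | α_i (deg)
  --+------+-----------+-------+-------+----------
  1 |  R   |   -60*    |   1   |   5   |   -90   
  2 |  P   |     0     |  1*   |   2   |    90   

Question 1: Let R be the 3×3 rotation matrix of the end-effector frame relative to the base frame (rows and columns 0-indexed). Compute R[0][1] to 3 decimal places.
End-effector y-axis (col 1 of R) = (0.8660,0.5000,0.0000)
R[0][1] = 0.8660

0.866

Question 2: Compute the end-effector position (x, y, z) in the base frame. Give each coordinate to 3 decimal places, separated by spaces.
after link 1: o_1 = (2.5000, -4.3301, 1.0000)
after link 2: o_2 = (4.3660, -5.5622, 1.0000)

4.366 -5.562 1.000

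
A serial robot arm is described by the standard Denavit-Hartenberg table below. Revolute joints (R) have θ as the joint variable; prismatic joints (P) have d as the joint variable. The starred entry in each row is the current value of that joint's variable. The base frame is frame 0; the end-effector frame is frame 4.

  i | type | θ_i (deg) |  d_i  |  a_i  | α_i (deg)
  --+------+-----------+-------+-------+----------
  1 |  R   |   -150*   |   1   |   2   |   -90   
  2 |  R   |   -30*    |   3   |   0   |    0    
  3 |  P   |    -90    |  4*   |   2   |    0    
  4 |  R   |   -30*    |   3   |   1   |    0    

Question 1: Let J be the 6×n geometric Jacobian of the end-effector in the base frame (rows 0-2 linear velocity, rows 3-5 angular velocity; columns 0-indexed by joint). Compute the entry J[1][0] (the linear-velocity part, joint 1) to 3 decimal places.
4.884

axis z_0 = ẑ; lever o_n−o_0 = (4.8840,-8.7272,3.2321)
cross product → J_v[:, 0] = (8.7272,4.8840,-0.0000)
J_ω[:, 0] = z_0
entry J[1][0] = 4.8840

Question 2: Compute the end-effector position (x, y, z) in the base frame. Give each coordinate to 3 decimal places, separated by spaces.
after link 1: o_1 = (-1.7321, -1.0000, 1.0000)
after link 2: o_2 = (-0.2321, -3.5981, 1.0000)
after link 3: o_3 = (2.6340, -6.5622, 2.7321)
after link 4: o_4 = (4.8840, -8.7272, 3.2321)

4.884 -8.727 3.232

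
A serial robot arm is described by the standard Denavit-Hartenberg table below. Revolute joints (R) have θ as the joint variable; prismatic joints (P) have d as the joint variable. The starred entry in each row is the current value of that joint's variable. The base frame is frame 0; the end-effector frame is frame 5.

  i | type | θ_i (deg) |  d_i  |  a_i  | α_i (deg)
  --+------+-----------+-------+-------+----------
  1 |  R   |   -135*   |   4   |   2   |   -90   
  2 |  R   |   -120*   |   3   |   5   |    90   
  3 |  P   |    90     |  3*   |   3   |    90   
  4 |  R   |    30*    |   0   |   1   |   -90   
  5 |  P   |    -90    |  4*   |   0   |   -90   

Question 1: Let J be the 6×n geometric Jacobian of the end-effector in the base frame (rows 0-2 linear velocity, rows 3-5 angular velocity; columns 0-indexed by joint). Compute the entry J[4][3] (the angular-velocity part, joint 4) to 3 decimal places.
0.354

axis z_3 = (0.3536,0.3536,0.8660); lever o_n−o_3 = (1.6257,3.2293,-1.9821)
cross product → J_v[:, 3] = (-3.4975,2.1086,0.5670)
J_ω[:, 3] = z_3
entry J[4][3] = 0.3536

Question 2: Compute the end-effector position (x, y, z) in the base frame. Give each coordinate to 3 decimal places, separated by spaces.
8.059 1.177 4.848

after link 1: o_1 = (-1.4142, -1.4142, 4.0000)
after link 2: o_2 = (2.4749, -1.7678, 8.3301)
after link 3: o_3 = (6.4333, -2.0520, 6.8301)
after link 4: o_4 = (7.3519, -2.3582, 6.5801)
after link 5: o_5 = (8.0590, 1.1774, 4.8481)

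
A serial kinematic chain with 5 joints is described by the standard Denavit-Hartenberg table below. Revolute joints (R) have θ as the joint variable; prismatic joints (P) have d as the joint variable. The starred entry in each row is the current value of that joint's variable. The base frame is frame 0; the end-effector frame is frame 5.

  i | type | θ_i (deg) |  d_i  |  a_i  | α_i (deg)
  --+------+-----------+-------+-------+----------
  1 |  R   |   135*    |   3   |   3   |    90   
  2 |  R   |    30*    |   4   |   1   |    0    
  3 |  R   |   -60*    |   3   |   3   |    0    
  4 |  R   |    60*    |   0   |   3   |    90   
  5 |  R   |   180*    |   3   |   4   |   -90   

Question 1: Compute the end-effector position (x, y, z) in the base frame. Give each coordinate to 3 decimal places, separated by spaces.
-0.069 9.969 -1.098

after link 1: o_1 = (-2.1213, 2.1213, 3.0000)
after link 2: o_2 = (0.0947, 5.5621, 3.5000)
after link 3: o_3 = (0.3789, 9.5206, 2.0000)
after link 4: o_4 = (-1.4582, 11.3577, 3.5000)
after link 5: o_5 = (-0.0694, 9.9688, -1.0981)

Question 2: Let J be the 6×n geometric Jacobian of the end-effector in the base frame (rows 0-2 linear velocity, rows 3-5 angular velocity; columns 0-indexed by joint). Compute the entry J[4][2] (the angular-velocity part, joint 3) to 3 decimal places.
axis z_2 = (0.7071,0.7071,0.0000); lever o_n−o_2 = (-0.1641,4.4067,-4.5981)
cross product → J_v[:, 2] = (-3.2513,3.2513,3.2321)
J_ω[:, 2] = z_2
entry J[4][2] = 0.7071

0.707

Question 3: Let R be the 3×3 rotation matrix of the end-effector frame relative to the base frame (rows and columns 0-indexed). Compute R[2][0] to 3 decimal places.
End-effector x-axis (col 0 of R) = (0.6124,-0.6124,-0.5000)
R[2][0] = -0.5000

-0.500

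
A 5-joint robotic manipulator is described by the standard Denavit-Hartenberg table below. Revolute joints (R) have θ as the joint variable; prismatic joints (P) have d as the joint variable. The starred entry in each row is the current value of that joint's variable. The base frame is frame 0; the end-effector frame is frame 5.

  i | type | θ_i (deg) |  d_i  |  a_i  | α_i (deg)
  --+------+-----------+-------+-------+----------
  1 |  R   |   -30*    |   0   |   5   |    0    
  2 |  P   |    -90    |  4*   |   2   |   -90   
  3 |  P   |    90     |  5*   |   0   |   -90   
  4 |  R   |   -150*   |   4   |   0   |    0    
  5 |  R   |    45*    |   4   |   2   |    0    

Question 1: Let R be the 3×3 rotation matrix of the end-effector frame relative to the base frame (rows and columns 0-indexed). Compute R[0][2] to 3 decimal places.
0.500

End-effector z-axis (col 2 of R) = (0.5000,0.8660,-0.0000)
R[0][2] = 0.5000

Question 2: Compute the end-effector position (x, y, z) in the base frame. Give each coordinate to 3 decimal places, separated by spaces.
13.333 -0.770 4.518

after link 1: o_1 = (4.3301, -2.5000, 0.0000)
after link 2: o_2 = (3.3301, -4.2321, 4.0000)
after link 3: o_3 = (7.6603, -6.7321, 4.0000)
after link 4: o_4 = (9.6603, -3.2679, 4.0000)
after link 5: o_5 = (13.3333, -0.7698, 4.5176)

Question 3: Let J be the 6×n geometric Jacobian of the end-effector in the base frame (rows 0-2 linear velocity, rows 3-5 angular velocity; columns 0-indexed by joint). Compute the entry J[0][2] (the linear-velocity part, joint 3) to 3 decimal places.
0.866

prismatic axis z_2 = (0.8660,-0.5000,0.0000)
J_v[:, 2] = z_2; J_ω[:, 2] = (0,0,0)
entry J[0][2] = 0.8660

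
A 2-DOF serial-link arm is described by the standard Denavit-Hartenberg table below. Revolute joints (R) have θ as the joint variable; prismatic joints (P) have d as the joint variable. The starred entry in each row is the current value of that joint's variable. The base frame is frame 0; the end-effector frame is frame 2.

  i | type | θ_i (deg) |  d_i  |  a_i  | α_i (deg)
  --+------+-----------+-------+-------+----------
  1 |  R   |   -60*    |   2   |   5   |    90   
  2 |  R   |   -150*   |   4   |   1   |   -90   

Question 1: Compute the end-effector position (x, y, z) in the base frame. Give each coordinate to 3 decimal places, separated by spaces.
-1.397 -5.580 1.500

after link 1: o_1 = (2.5000, -4.3301, 2.0000)
after link 2: o_2 = (-1.3971, -5.5801, 1.5000)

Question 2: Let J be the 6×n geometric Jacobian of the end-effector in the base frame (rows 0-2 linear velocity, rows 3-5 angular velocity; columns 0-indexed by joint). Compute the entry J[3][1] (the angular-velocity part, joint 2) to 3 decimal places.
axis z_1 = (-0.8660,-0.5000,0.0000); lever o_n−o_1 = (-3.8971,-1.2500,-0.5000)
cross product → J_v[:, 1] = (0.2500,-0.4330,-0.8660)
J_ω[:, 1] = z_1
entry J[3][1] = -0.8660

-0.866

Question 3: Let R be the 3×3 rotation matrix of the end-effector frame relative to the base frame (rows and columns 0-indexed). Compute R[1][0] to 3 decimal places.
End-effector x-axis (col 0 of R) = (-0.4330,0.7500,-0.5000)
R[1][0] = 0.7500

0.750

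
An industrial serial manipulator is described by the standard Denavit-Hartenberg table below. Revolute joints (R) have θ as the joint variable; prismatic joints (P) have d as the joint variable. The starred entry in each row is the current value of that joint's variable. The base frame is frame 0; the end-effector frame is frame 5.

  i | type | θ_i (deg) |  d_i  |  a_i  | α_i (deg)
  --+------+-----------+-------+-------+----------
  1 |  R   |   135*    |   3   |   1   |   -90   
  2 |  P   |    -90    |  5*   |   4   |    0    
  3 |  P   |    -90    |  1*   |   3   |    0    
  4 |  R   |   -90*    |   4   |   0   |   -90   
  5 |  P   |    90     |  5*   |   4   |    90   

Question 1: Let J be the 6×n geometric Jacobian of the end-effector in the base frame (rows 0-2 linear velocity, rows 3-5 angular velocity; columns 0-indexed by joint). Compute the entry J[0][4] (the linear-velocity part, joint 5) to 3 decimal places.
0.707

prismatic axis z_4 = (0.7071,-0.7071,0.0000)
J_v[:, 4] = z_4; J_ω[:, 4] = (0,0,0)
entry J[0][4] = 0.7071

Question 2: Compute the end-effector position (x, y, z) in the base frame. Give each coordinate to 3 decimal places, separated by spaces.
0.707 -9.192 7.000

after link 1: o_1 = (-0.7071, 0.7071, 3.0000)
after link 2: o_2 = (-4.2426, -2.8284, 7.0000)
after link 3: o_3 = (-2.8284, -5.6569, 7.0000)
after link 4: o_4 = (-5.6569, -8.4853, 7.0000)
after link 5: o_5 = (0.7071, -9.1924, 7.0000)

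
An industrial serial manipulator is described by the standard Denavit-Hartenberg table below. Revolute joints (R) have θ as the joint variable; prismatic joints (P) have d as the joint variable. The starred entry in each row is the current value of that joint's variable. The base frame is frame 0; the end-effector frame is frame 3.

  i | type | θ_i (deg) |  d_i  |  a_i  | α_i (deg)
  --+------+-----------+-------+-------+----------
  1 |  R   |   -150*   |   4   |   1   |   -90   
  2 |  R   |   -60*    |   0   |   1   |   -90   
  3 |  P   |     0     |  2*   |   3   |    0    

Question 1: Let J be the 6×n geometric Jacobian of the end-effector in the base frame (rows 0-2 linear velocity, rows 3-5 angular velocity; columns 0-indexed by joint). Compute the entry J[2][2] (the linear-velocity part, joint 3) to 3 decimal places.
prismatic axis z_2 = (-0.7500,-0.4330,-0.5000)
J_v[:, 2] = z_2; J_ω[:, 2] = (0,0,0)
entry J[2][2] = -0.5000

-0.500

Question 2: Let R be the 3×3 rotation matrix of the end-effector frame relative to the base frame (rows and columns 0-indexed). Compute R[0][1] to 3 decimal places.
-0.500

End-effector y-axis (col 1 of R) = (-0.5000,0.8660,-0.0000)
R[0][1] = -0.5000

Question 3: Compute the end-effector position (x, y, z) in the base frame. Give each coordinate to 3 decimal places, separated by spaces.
-4.098 -2.366 6.464

after link 1: o_1 = (-0.8660, -0.5000, 4.0000)
after link 2: o_2 = (-1.2990, -0.7500, 4.8660)
after link 3: o_3 = (-4.0981, -2.3660, 6.4641)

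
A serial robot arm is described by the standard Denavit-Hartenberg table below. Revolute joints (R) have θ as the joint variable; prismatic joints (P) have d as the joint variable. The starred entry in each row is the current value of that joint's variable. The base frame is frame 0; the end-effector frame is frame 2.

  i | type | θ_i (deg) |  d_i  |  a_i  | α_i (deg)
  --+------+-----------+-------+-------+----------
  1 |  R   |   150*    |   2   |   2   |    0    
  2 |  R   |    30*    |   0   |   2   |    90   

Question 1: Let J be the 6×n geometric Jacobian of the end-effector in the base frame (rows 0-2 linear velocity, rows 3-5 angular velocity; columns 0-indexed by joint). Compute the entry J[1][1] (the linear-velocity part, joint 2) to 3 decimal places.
axis z_1 = (0.0000,0.0000,1.0000); lever o_n−o_1 = (-2.0000,0.0000,0.0000)
cross product → J_v[:, 1] = (0.0000,-2.0000,0.0000)
J_ω[:, 1] = z_1
entry J[1][1] = -2.0000

-2.000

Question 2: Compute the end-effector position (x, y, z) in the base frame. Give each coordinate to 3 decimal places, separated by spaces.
-3.732 1.000 2.000

after link 1: o_1 = (-1.7321, 1.0000, 2.0000)
after link 2: o_2 = (-3.7321, 1.0000, 2.0000)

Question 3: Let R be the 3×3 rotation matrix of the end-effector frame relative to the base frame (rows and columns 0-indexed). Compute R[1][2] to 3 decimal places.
End-effector z-axis (col 2 of R) = (0.0000,1.0000,0.0000)
R[1][2] = 1.0000

1.000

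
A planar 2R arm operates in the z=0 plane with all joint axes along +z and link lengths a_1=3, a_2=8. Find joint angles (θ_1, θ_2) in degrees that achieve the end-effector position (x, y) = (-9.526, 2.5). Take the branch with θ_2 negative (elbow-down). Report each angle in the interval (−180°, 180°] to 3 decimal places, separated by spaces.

cos θ_2 = (96.9947−3²−8²)/(2·3·8) = 0.4999; θ_2 = -60.0073° (elbow-down)
β = atan2(2.5000,-9.5260) = 165.2949°; ψ = atan2(-6.9287,6.9991) = -44.7104°
θ_1 = β − ψ = 210.0053°

-149.995 -60.007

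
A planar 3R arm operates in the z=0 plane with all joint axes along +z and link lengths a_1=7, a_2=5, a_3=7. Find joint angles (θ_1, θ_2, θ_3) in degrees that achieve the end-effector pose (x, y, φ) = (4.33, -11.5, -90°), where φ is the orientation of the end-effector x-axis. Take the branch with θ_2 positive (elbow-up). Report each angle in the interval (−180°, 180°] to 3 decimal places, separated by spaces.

-90.001 120.001 -120.000

wrist centre = target − a_3·(cos φ, sin φ) = (4.3300, -4.5000)
cos θ_2 = (38.9989−7²−5²)/(2·7·5) = -0.5000; θ_2 = 120.0010° (elbow-up)
β = atan2(-4.5000,4.3300) = -46.1030°; ψ = atan2(4.3301,4.4999) = 43.8981°
θ_1 = β − ψ = -90.0010°
θ_3 = φ − θ_1 − θ_2 = -120.0000° (wrapped to (-180°,180°])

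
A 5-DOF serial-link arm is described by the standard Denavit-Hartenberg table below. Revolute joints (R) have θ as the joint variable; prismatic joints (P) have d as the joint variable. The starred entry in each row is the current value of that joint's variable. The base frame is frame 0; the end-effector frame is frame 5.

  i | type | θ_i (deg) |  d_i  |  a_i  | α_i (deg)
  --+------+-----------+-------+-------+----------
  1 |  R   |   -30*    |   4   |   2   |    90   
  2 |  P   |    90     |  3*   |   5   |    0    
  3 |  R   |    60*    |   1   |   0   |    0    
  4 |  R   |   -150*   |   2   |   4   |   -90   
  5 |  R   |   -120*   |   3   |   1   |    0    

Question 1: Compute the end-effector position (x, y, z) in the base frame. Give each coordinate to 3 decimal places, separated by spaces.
after link 1: o_1 = (1.7321, -1.0000, 4.0000)
after link 2: o_2 = (0.2321, -3.5981, 9.0000)
after link 3: o_3 = (-0.2679, -4.4641, 9.0000)
after link 4: o_4 = (2.1962, -8.1962, 9.0000)
after link 5: o_5 = (1.3301, -8.6962, 12.0000)

1.330 -8.696 12.000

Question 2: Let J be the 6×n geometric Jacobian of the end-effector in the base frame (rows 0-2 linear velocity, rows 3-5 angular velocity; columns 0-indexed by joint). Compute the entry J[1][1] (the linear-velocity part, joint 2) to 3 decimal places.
prismatic axis z_1 = (-0.5000,-0.8660,0.0000)
J_v[:, 1] = z_1; J_ω[:, 1] = (0,0,0)
entry J[1][1] = -0.8660

-0.866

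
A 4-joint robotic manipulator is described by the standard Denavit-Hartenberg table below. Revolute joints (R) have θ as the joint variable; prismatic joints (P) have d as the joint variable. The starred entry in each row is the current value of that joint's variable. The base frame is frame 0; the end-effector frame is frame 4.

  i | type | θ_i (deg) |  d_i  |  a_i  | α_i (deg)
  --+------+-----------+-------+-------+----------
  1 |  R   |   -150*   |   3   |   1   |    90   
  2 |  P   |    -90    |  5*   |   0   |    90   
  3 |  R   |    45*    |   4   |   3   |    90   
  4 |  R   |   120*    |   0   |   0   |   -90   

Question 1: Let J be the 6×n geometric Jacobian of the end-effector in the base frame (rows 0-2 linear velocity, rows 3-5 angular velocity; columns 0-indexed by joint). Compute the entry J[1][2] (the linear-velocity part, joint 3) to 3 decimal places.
axis z_2 = (0.8660,0.5000,-0.0000); lever o_n−o_2 = (2.4034,3.8371,-2.1213)
cross product → J_v[:, 2] = (-1.0607,1.8371,2.1213)
J_ω[:, 2] = z_2
entry J[1][2] = 1.8371

1.837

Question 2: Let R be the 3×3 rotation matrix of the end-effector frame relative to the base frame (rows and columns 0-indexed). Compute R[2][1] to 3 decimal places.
0.707

End-effector y-axis (col 1 of R) = (-0.3536,0.6124,0.7071)
R[2][1] = 0.7071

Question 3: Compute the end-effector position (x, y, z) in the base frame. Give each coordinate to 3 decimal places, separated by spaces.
after link 1: o_1 = (-0.8660, -0.5000, 3.0000)
after link 2: o_2 = (-3.3660, 3.8301, 3.0000)
after link 3: o_3 = (-0.9626, 7.6672, 0.8787)
after link 4: o_4 = (-0.9626, 7.6672, 0.8787)

-0.963 7.667 0.879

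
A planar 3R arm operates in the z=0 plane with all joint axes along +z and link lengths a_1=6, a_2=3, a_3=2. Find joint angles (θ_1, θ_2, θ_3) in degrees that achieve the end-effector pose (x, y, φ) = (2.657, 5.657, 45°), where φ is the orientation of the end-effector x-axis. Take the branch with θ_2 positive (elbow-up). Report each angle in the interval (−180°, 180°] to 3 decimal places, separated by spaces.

wrist centre = target − a_3·(cos φ, sin φ) = (1.2428, 4.2428)
cos θ_2 = (19.5458−6²−3²)/(2·6·3) = -0.7071; θ_2 = 134.9964° (elbow-up)
β = atan2(4.2428,1.2428) = 73.6738°; ψ = atan2(2.1215,3.8788) = 28.6757°
θ_1 = β − ψ = 44.9980°
θ_3 = φ − θ_1 − θ_2 = -134.9944° (wrapped to (-180°,180°])

44.998 134.996 -134.994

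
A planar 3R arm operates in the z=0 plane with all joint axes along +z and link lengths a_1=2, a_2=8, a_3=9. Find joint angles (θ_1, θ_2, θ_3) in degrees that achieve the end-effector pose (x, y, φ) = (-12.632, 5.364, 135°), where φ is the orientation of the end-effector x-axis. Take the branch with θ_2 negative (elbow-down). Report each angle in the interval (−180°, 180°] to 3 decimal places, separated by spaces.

-30.005 -149.996 -44.999

wrist centre = target − a_3·(cos φ, sin φ) = (-6.2680, -1.0000)
cos θ_2 = (40.2882−2²−8²)/(2·2·8) = -0.8660; θ_2 = -149.9962° (elbow-down)
β = atan2(-1.0000,-6.2680) = -170.9358°; ψ = atan2(-4.0005,-4.9279) = -140.9307°
θ_1 = β − ψ = -30.0051°
θ_3 = φ − θ_1 − θ_2 = -44.9986° (wrapped to (-180°,180°])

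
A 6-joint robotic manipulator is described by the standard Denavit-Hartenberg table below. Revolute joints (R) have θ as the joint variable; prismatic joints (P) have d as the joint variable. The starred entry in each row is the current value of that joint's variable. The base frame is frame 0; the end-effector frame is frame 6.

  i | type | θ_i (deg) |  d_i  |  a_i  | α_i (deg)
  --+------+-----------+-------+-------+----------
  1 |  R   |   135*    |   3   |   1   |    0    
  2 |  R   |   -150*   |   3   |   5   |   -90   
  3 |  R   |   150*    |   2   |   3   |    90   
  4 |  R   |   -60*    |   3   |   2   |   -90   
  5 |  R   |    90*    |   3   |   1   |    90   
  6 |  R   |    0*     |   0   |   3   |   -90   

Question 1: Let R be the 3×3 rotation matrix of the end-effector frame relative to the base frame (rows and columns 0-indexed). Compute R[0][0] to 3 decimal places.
End-effector x-axis (col 0 of R) = (-0.4830,0.1294,0.8660)
R[0][0] = -0.4830

-0.483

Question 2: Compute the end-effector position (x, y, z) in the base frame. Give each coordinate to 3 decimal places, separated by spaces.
after link 1: o_1 = (-0.7071, 0.7071, 3.0000)
after link 2: o_2 = (4.1225, -0.5870, 6.0000)
after link 3: o_3 = (2.1306, 2.0173, 4.5000)
after link 4: o_4 = (2.2947, 0.1802, 1.4019)
after link 5: o_5 = (0.0266, 2.3408, 0.9689)
after link 6: o_6 = (-1.4223, 2.7290, 3.5670)

-1.422 2.729 3.567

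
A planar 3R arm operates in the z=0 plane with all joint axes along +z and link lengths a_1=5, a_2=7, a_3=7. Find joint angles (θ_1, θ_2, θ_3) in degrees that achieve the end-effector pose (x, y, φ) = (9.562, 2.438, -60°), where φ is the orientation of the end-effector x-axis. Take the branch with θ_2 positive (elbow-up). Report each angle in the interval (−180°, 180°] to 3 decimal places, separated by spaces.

19.009 59.999 -139.008

wrist centre = target − a_3·(cos φ, sin φ) = (6.0620, 8.5002)
cos θ_2 = (109.0009−5²−7²)/(2·5·7) = 0.5000; θ_2 = 59.9992° (elbow-up)
β = atan2(8.5002,6.0620) = 54.5050°; ψ = atan2(6.0621,8.5001) = 35.4959°
θ_1 = β − ψ = 19.0091°
θ_3 = φ − θ_1 − θ_2 = -139.0083° (wrapped to (-180°,180°])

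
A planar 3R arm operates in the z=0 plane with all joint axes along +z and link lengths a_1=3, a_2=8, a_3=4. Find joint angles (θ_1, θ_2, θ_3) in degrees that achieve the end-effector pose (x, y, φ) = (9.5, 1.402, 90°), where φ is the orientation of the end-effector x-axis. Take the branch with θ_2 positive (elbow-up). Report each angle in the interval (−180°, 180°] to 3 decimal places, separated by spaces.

wrist centre = target − a_3·(cos φ, sin φ) = (9.5000, -2.5980)
cos θ_2 = (96.9996−3²−8²)/(2·3·8) = 0.5000; θ_2 = 60.0005° (elbow-up)
β = atan2(-2.5980,9.5000) = -15.2949°; ψ = atan2(6.9282,6.9999) = 44.7051°
θ_1 = β − ψ = -60.0000°
θ_3 = φ − θ_1 − θ_2 = 89.9995° (wrapped to (-180°,180°])

-60.000 60.001 89.999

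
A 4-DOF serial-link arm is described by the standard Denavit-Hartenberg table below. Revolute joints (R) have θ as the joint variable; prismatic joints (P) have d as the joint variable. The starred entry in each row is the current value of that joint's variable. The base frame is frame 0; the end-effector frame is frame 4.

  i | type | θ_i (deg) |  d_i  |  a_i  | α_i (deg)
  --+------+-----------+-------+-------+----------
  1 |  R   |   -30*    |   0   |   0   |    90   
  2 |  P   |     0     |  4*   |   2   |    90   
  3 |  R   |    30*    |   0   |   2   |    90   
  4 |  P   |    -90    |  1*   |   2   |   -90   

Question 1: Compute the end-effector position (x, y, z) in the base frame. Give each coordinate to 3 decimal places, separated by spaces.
after link 1: o_1 = (0.0000, 0.0000, 0.0000)
after link 2: o_2 = (-0.2679, -4.4641, 0.0000)
after link 3: o_3 = (0.7321, -6.1962, 0.0000)
after link 4: o_4 = (1.5981, -5.6962, 2.0000)

1.598 -5.696 2.000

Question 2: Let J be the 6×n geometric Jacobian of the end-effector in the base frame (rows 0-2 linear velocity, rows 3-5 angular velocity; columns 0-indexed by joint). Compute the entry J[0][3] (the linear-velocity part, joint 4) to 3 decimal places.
0.866

prismatic axis z_3 = (0.8660,0.5000,-0.0000)
J_v[:, 3] = z_3; J_ω[:, 3] = (0,0,0)
entry J[0][3] = 0.8660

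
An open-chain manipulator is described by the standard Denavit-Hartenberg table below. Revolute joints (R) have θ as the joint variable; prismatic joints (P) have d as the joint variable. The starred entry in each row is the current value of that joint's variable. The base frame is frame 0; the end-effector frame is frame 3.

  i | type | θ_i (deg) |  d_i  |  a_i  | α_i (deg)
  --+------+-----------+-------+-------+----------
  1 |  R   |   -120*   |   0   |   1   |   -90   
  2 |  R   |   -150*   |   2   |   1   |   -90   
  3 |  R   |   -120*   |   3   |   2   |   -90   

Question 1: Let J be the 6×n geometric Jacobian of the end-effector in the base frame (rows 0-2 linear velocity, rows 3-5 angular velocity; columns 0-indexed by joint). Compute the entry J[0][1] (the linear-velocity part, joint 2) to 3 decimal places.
axis z_1 = (0.8660,-0.5000,0.0000); lever o_n−o_1 = (2.4821,-3.1651,2.5981)
cross product → J_v[:, 1] = (-1.2990,-2.2500,-1.5000)
J_ω[:, 1] = z_1
entry J[0][1] = -1.2990

-1.299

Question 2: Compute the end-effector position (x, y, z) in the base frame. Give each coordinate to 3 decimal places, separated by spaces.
1.982 -4.031 2.598

after link 1: o_1 = (-0.5000, -0.8660, 0.0000)
after link 2: o_2 = (1.6651, -1.1160, 0.5000)
after link 3: o_3 = (1.9821, -4.0311, 2.5981)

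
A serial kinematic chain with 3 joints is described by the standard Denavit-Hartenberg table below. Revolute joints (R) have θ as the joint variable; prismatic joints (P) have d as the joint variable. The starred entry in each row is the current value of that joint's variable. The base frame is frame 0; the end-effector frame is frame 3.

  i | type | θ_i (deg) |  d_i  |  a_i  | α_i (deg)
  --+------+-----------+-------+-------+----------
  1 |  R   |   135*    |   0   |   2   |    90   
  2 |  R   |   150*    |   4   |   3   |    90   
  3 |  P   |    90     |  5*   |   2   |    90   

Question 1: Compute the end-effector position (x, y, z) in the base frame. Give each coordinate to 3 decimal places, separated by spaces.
after link 1: o_1 = (-1.4142, 1.4142, 0.0000)
after link 2: o_2 = (3.2513, 2.4055, 1.5000)
after link 3: o_3 = (2.8978, 5.5875, 5.8301)

2.898 5.588 5.830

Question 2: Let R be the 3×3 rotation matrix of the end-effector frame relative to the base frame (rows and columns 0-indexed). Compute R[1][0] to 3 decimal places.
End-effector x-axis (col 0 of R) = (0.7071,0.7071,0.0000)
R[1][0] = 0.7071

0.707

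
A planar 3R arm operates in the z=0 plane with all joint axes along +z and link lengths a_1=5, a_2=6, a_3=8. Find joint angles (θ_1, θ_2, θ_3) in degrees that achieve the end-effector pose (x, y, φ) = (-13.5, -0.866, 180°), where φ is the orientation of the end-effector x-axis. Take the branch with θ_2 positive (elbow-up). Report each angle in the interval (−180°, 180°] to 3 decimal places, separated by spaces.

120.000 120.000 -60.000

wrist centre = target − a_3·(cos φ, sin φ) = (-5.5000, -0.8660)
cos θ_2 = (31.0000−5²−6²)/(2·5·6) = -0.5000; θ_2 = 120.0000° (elbow-up)
β = atan2(-0.8660,-5.5000) = -171.0520°; ψ = atan2(5.1961,2.0000) = 68.9483°
θ_1 = β − ψ = -240.0003°
θ_3 = φ − θ_1 − θ_2 = -59.9998° (wrapped to (-180°,180°])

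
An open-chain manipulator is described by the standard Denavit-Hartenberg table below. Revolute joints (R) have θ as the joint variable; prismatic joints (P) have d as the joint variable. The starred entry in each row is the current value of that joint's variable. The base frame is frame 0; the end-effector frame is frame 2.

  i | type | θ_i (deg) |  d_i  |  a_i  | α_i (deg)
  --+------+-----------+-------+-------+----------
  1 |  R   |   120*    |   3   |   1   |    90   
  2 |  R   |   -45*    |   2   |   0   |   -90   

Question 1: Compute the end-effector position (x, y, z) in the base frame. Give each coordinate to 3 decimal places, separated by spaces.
1.232 1.866 3.000

after link 1: o_1 = (-0.5000, 0.8660, 3.0000)
after link 2: o_2 = (1.2321, 1.8660, 3.0000)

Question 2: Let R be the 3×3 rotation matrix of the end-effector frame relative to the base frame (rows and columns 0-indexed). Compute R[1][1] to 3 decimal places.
-0.500

End-effector y-axis (col 1 of R) = (-0.8660,-0.5000,-0.0000)
R[1][1] = -0.5000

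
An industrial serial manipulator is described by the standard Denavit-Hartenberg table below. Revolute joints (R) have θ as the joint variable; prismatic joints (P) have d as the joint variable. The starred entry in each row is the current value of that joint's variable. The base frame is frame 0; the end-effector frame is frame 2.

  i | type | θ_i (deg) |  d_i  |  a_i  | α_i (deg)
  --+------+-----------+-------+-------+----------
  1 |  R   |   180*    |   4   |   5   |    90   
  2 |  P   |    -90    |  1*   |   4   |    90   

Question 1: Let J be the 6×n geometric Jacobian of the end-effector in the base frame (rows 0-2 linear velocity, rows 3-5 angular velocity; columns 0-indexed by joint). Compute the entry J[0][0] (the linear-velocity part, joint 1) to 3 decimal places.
axis z_0 = ẑ; lever o_n−o_0 = (-5.0000,1.0000,0.0000)
cross product → J_v[:, 0] = (-1.0000,-5.0000,0.0000)
J_ω[:, 0] = z_0
entry J[0][0] = -1.0000

-1.000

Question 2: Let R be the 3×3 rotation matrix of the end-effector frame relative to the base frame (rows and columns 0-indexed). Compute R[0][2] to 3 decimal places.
1.000

End-effector z-axis (col 2 of R) = (1.0000,-0.0000,-0.0000)
R[0][2] = 1.0000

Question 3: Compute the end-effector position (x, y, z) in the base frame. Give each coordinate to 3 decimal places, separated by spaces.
after link 1: o_1 = (-5.0000, 0.0000, 4.0000)
after link 2: o_2 = (-5.0000, 1.0000, 0.0000)

-5.000 1.000 0.000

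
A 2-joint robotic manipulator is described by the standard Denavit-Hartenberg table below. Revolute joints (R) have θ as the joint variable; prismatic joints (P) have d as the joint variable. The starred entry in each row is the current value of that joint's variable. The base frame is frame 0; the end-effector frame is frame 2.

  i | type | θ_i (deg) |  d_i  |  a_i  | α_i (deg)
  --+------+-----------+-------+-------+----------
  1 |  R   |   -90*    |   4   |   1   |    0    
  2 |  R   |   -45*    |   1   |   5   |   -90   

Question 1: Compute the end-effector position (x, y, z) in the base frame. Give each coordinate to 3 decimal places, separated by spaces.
-3.536 -4.536 5.000

after link 1: o_1 = (0.0000, -1.0000, 4.0000)
after link 2: o_2 = (-3.5355, -4.5355, 5.0000)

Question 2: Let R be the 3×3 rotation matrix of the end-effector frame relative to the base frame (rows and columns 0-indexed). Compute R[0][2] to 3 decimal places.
End-effector z-axis (col 2 of R) = (0.7071,-0.7071,0.0000)
R[0][2] = 0.7071

0.707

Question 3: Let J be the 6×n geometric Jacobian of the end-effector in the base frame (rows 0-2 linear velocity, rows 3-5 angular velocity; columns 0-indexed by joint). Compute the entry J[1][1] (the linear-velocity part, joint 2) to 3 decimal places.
axis z_1 = (0.0000,0.0000,1.0000); lever o_n−o_1 = (-3.5355,-3.5355,1.0000)
cross product → J_v[:, 1] = (3.5355,-3.5355,0.0000)
J_ω[:, 1] = z_1
entry J[1][1] = -3.5355

-3.536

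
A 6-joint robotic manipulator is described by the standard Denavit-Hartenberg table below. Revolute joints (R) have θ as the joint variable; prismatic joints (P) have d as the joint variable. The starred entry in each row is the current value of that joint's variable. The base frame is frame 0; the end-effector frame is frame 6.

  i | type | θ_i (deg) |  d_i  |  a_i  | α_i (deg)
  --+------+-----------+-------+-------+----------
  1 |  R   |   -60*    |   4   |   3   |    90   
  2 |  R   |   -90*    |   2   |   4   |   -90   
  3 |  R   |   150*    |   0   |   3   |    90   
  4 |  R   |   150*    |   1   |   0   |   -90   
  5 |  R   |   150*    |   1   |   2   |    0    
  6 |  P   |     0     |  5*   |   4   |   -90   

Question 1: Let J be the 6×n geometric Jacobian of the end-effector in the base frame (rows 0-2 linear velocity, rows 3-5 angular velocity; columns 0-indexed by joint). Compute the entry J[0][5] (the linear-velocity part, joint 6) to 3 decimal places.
prismatic axis z_5 = (-0.6495,0.6250,-0.4330)
J_v[:, 5] = z_5; J_ω[:, 5] = (0,0,0)
entry J[0][5] = -0.6495

-0.650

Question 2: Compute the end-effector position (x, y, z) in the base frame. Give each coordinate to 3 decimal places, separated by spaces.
after link 1: o_1 = (1.5000, -2.5981, 4.0000)
after link 2: o_2 = (-0.2321, -3.5981, 0.0000)
after link 3: o_3 = (1.0670, -2.8481, 2.5981)
after link 4: o_4 = (1.8170, -2.4151, 2.0981)
after link 5: o_5 = (0.6340, -1.0981, 3.4641)
after link 6: o_6 = (-3.6806, 3.4109, 4.8971)

-3.681 3.411 4.897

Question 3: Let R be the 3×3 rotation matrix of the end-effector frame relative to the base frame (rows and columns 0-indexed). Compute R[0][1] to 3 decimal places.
End-effector y-axis (col 1 of R) = (0.6495,-0.6250,0.4330)
R[0][1] = 0.6495

0.650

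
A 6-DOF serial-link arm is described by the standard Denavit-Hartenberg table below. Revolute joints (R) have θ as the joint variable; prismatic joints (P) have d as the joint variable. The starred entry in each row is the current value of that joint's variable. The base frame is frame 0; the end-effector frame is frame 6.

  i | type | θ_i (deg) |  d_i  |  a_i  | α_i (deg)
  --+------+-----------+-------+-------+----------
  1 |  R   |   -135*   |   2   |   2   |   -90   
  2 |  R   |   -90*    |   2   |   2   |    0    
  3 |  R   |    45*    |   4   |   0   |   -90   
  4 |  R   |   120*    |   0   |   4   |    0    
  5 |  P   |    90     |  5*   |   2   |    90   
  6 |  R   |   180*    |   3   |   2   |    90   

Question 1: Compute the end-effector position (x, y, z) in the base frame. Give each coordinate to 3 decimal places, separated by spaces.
-2.208 -2.120 -2.010

after link 1: o_1 = (-1.4142, -1.4142, 2.0000)
after link 2: o_2 = (0.0000, -2.8284, 4.0000)
after link 3: o_3 = (2.8284, -5.6569, 4.0000)
after link 4: o_4 = (1.3789, -2.2074, 2.5858)
after link 5: o_5 = (0.4521, -4.5484, -2.1745)
after link 6: o_6 = (-2.2082, -2.1202, -2.0104)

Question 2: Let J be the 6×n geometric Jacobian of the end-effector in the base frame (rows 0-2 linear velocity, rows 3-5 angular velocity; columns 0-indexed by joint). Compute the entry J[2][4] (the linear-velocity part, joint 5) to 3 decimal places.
-0.707

prismatic axis z_4 = (-0.5000,-0.5000,-0.7071)
J_v[:, 4] = z_4; J_ω[:, 4] = (0,0,0)
entry J[2][4] = -0.7071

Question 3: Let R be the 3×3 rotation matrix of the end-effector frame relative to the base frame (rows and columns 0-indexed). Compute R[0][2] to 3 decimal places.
-0.500

End-effector z-axis (col 2 of R) = (-0.5000,-0.5000,-0.7071)
R[0][2] = -0.5000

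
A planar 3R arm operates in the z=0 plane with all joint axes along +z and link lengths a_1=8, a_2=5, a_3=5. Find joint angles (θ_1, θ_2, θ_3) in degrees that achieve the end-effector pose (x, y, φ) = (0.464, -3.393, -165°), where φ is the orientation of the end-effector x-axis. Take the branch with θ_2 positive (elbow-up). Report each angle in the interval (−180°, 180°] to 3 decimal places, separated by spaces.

-60.004 135.004 120.001

wrist centre = target − a_3·(cos φ, sin φ) = (5.2936, -2.0989)
cos θ_2 = (32.4279−8²−5²)/(2·8·5) = -0.7072; θ_2 = 135.0036° (elbow-up)
β = atan2(-2.0989,5.2936) = -21.6281°; ψ = atan2(3.5353,4.4642) = 38.3763°
θ_1 = β − ψ = -60.0045°
θ_3 = φ − θ_1 − θ_2 = 120.0009° (wrapped to (-180°,180°])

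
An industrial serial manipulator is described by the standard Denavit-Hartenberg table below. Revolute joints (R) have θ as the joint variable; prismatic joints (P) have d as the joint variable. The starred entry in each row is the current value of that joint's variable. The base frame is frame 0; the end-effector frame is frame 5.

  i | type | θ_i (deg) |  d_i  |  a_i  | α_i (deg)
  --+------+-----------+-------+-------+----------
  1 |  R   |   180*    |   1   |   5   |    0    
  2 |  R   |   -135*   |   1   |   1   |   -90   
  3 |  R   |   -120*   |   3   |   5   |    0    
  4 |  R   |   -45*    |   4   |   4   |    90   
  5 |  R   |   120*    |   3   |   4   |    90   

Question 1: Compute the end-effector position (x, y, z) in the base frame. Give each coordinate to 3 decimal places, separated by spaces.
-15.375 4.424 3.950

after link 1: o_1 = (-5.0000, 0.0000, 1.0000)
after link 2: o_2 = (-4.2929, 0.7071, 2.0000)
after link 3: o_3 = (-8.1820, 1.0607, 6.3301)
after link 4: o_4 = (-13.7425, 1.1570, 7.3654)
after link 5: o_5 = (-15.3750, 4.4235, 3.9500)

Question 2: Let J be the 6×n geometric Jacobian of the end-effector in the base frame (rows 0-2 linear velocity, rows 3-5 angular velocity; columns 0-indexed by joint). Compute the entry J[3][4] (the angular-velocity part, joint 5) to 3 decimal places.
-0.183

axis z_4 = (-0.1830,-0.1830,-0.9659); lever o_n−o_4 = (-1.6325,3.2665,-3.4154)
cross product → J_v[:, 4] = (3.7802,0.9518,-0.8966)
J_ω[:, 4] = z_4
entry J[3][4] = -0.1830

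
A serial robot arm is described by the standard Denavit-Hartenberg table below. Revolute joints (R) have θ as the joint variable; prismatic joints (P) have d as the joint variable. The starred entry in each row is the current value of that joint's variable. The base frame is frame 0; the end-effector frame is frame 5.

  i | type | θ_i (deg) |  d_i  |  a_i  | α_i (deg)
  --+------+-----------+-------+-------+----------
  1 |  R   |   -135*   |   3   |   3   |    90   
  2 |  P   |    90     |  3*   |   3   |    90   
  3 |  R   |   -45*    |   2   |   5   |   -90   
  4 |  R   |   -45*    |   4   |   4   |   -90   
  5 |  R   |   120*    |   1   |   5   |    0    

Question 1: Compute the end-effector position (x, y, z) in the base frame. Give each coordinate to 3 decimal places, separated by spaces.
after link 1: o_1 = (-2.1213, -2.1213, 3.0000)
after link 2: o_2 = (-4.2426, -0.0000, 6.0000)
after link 3: o_3 = (-3.1569, -3.9142, 9.5355)
after link 4: o_4 = (-5.7426, -5.3284, 14.3640)
after link 5: o_5 = (-2.3579, -5.2132, 10.5521)

-2.358 -5.213 10.552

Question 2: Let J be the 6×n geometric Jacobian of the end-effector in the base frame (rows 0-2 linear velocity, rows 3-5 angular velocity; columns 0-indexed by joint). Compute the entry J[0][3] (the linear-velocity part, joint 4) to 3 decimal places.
1.427

axis z_3 = (-0.5000,0.5000,0.7071); lever o_n−o_3 = (0.7989,-1.2989,1.0166)
cross product → J_v[:, 3] = (1.4268,1.0732,0.2500)
J_ω[:, 3] = z_3
entry J[0][3] = 1.4268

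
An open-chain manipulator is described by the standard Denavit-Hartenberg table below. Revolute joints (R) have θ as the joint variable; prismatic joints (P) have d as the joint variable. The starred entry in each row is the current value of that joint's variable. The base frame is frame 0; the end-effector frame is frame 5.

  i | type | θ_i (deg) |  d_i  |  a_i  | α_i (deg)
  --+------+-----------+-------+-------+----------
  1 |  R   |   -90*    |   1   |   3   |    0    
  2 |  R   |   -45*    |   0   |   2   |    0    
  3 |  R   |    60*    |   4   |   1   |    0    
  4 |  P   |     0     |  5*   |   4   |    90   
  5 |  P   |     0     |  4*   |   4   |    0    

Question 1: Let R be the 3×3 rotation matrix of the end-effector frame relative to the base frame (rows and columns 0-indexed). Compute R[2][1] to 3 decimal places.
End-effector y-axis (col 1 of R) = (0.0000,0.0000,1.0000)
R[2][1] = 1.0000

1.000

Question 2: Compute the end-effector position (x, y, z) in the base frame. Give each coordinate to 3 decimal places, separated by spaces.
-2.949 -14.143 10.000

after link 1: o_1 = (0.0000, -3.0000, 1.0000)
after link 2: o_2 = (-1.4142, -4.4142, 1.0000)
after link 3: o_3 = (-1.1554, -5.3801, 5.0000)
after link 4: o_4 = (-0.1201, -9.2438, 10.0000)
after link 5: o_5 = (-2.9485, -14.1428, 10.0000)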